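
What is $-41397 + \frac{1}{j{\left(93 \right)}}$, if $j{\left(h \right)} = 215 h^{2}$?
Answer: $- \frac{76979170394}{1859535} \approx -41397.0$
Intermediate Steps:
$-41397 + \frac{1}{j{\left(93 \right)}} = -41397 + \frac{1}{215 \cdot 93^{2}} = -41397 + \frac{1}{215 \cdot 8649} = -41397 + \frac{1}{1859535} = - \frac{76979170394}{1859535}$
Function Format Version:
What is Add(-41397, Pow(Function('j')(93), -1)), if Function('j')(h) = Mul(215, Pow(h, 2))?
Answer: Rational(-76979170394, 1859535) ≈ -41397.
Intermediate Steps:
Add(-41397, Pow(Function('j')(93), -1)) = Add(-41397, Pow(Mul(215, Pow(93, 2)), -1)) = Add(-41397, Pow(Mul(215, 8649), -1)) = Add(-41397, Pow(1859535, -1)) = Add(-41397, Rational(1, 1859535)) = Rational(-76979170394, 1859535)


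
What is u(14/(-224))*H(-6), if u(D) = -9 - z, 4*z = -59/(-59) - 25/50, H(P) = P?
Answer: 219/4 ≈ 54.750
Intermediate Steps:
z = ⅛ (z = (-59/(-59) - 25/50)/4 = (-59*(-1/59) - 25*1/50)/4 = (1 - ½)/4 = (¼)*(½) = ⅛ ≈ 0.12500)
u(D) = -73/8 (u(D) = -9 - 1*⅛ = -9 - ⅛ = -73/8)
u(14/(-224))*H(-6) = -73/8*(-6) = 219/4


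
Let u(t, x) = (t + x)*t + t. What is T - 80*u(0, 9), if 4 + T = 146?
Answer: 142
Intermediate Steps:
T = 142 (T = -4 + 146 = 142)
u(t, x) = t + t*(t + x) (u(t, x) = t*(t + x) + t = t + t*(t + x))
T - 80*u(0, 9) = 142 - 0*(1 + 0 + 9) = 142 - 0*10 = 142 - 80*0 = 142 + 0 = 142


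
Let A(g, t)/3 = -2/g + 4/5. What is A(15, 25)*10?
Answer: 20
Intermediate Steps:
A(g, t) = 12/5 - 6/g (A(g, t) = 3*(-2/g + 4/5) = 3*(-2/g + 4*(⅕)) = 3*(-2/g + ⅘) = 3*(⅘ - 2/g) = 12/5 - 6/g)
A(15, 25)*10 = (12/5 - 6/15)*10 = (12/5 - 6*1/15)*10 = (12/5 - ⅖)*10 = 2*10 = 20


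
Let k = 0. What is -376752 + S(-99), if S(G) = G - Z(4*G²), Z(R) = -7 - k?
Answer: -376844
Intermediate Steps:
Z(R) = -7 (Z(R) = -7 - 1*0 = -7 + 0 = -7)
S(G) = 7 + G (S(G) = G - 1*(-7) = G + 7 = 7 + G)
-376752 + S(-99) = -376752 + (7 - 99) = -376752 - 92 = -376844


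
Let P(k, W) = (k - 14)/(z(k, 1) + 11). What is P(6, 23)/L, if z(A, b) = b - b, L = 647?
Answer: -8/7117 ≈ -0.0011241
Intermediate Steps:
z(A, b) = 0
P(k, W) = -14/11 + k/11 (P(k, W) = (k - 14)/(0 + 11) = (-14 + k)/11 = (-14 + k)*(1/11) = -14/11 + k/11)
P(6, 23)/L = (-14/11 + (1/11)*6)/647 = (-14/11 + 6/11)*(1/647) = -8/11*1/647 = -8/7117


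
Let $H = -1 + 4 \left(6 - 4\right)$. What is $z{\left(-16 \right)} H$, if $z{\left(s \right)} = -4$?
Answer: $-28$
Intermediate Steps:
$H = 7$ ($H = -1 + 4 \left(6 - 4\right) = -1 + 4 \cdot 2 = -1 + 8 = 7$)
$z{\left(-16 \right)} H = \left(-4\right) 7 = -28$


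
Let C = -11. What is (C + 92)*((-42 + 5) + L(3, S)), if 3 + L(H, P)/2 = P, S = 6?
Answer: -2511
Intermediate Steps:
L(H, P) = -6 + 2*P
(C + 92)*((-42 + 5) + L(3, S)) = (-11 + 92)*((-42 + 5) + (-6 + 2*6)) = 81*(-37 + (-6 + 12)) = 81*(-37 + 6) = 81*(-31) = -2511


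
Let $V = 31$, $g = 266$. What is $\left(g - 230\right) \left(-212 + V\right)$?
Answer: $-6516$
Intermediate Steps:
$\left(g - 230\right) \left(-212 + V\right) = \left(266 - 230\right) \left(-212 + 31\right) = 36 \left(-181\right) = -6516$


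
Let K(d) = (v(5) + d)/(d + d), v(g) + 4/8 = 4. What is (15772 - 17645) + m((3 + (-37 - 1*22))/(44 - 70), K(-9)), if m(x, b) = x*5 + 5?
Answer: -24144/13 ≈ -1857.2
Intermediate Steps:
v(g) = 7/2 (v(g) = -½ + 4 = 7/2)
K(d) = (7/2 + d)/(2*d) (K(d) = (7/2 + d)/(d + d) = (7/2 + d)/((2*d)) = (7/2 + d)*(1/(2*d)) = (7/2 + d)/(2*d))
m(x, b) = 5 + 5*x (m(x, b) = 5*x + 5 = 5 + 5*x)
(15772 - 17645) + m((3 + (-37 - 1*22))/(44 - 70), K(-9)) = (15772 - 17645) + (5 + 5*((3 + (-37 - 1*22))/(44 - 70))) = -1873 + (5 + 5*((3 + (-37 - 22))/(-26))) = -1873 + (5 + 5*((3 - 59)*(-1/26))) = -1873 + (5 + 5*(-56*(-1/26))) = -1873 + (5 + 5*(28/13)) = -1873 + (5 + 140/13) = -1873 + 205/13 = -24144/13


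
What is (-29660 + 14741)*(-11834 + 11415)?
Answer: 6251061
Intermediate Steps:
(-29660 + 14741)*(-11834 + 11415) = -14919*(-419) = 6251061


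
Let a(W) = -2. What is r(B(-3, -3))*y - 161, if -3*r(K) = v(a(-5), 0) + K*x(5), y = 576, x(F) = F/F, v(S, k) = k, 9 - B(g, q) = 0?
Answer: -1889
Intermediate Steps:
B(g, q) = 9 (B(g, q) = 9 - 1*0 = 9 + 0 = 9)
x(F) = 1
r(K) = -K/3 (r(K) = -(0 + K*1)/3 = -(0 + K)/3 = -K/3)
r(B(-3, -3))*y - 161 = -1/3*9*576 - 161 = -3*576 - 161 = -1728 - 161 = -1889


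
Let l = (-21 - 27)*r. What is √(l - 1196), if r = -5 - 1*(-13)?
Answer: 2*I*√395 ≈ 39.749*I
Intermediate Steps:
r = 8 (r = -5 + 13 = 8)
l = -384 (l = (-21 - 27)*8 = -48*8 = -384)
√(l - 1196) = √(-384 - 1196) = √(-1580) = 2*I*√395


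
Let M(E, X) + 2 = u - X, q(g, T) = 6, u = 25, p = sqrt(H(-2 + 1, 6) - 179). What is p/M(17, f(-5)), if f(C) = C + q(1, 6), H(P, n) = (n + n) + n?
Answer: I*sqrt(161)/22 ≈ 0.57675*I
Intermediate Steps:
H(P, n) = 3*n (H(P, n) = 2*n + n = 3*n)
p = I*sqrt(161) (p = sqrt(3*6 - 179) = sqrt(18 - 179) = sqrt(-161) = I*sqrt(161) ≈ 12.689*I)
f(C) = 6 + C (f(C) = C + 6 = 6 + C)
M(E, X) = 23 - X (M(E, X) = -2 + (25 - X) = 23 - X)
p/M(17, f(-5)) = (I*sqrt(161))/(23 - (6 - 5)) = (I*sqrt(161))/(23 - 1*1) = (I*sqrt(161))/(23 - 1) = (I*sqrt(161))/22 = (I*sqrt(161))*(1/22) = I*sqrt(161)/22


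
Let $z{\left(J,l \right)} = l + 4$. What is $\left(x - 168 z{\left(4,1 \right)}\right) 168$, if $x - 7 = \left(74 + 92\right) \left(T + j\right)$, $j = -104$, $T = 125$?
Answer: $445704$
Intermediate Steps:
$x = 3493$ ($x = 7 + \left(74 + 92\right) \left(125 - 104\right) = 7 + 166 \cdot 21 = 7 + 3486 = 3493$)
$z{\left(J,l \right)} = 4 + l$
$\left(x - 168 z{\left(4,1 \right)}\right) 168 = \left(3493 - 168 \left(4 + 1\right)\right) 168 = \left(3493 - 840\right) 168 = 2653 \cdot 168 = 445704$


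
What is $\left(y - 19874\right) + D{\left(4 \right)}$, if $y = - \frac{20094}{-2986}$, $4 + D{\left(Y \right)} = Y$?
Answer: $- \frac{29661835}{1493} \approx -19867.0$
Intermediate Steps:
$D{\left(Y \right)} = -4 + Y$
$y = \frac{10047}{1493}$ ($y = \left(-20094\right) \left(- \frac{1}{2986}\right) = \frac{10047}{1493} \approx 6.7294$)
$\left(y - 19874\right) + D{\left(4 \right)} = \left(\frac{10047}{1493} - 19874\right) + \left(-4 + 4\right) = - \frac{29661835}{1493} + 0 = - \frac{29661835}{1493}$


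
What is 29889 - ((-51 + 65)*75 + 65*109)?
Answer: 21754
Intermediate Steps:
29889 - ((-51 + 65)*75 + 65*109) = 29889 - (14*75 + 7085) = 29889 - (1050 + 7085) = 29889 - 1*8135 = 29889 - 8135 = 21754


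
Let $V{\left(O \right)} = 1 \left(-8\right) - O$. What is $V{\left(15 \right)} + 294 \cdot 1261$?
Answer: $370711$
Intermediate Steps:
$V{\left(O \right)} = -8 - O$
$V{\left(15 \right)} + 294 \cdot 1261 = \left(-8 - 15\right) + 294 \cdot 1261 = \left(-8 - 15\right) + 370734 = -23 + 370734 = 370711$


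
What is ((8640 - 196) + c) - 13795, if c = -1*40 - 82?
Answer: -5473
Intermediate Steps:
c = -122 (c = -40 - 82 = -122)
((8640 - 196) + c) - 13795 = ((8640 - 196) - 122) - 13795 = (8444 - 122) - 13795 = 8322 - 13795 = -5473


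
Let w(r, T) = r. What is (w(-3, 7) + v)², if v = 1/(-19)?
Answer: 3364/361 ≈ 9.3186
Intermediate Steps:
v = -1/19 ≈ -0.052632
(w(-3, 7) + v)² = (-3 - 1/19)² = (-58/19)² = 3364/361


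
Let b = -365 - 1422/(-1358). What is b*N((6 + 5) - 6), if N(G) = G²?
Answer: -6178100/679 ≈ -9098.8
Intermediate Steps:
b = -247124/679 (b = -365 - 1422*(-1)/1358 = -365 - 1*(-711/679) = -365 + 711/679 = -247124/679 ≈ -363.95)
b*N((6 + 5) - 6) = -247124*((6 + 5) - 6)²/679 = -247124*(11 - 6)²/679 = -247124/679*5² = -247124/679*25 = -6178100/679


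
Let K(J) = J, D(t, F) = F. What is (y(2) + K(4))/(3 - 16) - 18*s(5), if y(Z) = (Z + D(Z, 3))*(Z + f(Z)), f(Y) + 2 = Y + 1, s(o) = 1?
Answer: -253/13 ≈ -19.462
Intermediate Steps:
f(Y) = -1 + Y (f(Y) = -2 + (Y + 1) = -2 + (1 + Y) = -1 + Y)
y(Z) = (-1 + 2*Z)*(3 + Z) (y(Z) = (Z + 3)*(Z + (-1 + Z)) = (3 + Z)*(-1 + 2*Z) = (-1 + 2*Z)*(3 + Z))
(y(2) + K(4))/(3 - 16) - 18*s(5) = ((-3 + 2*2² + 5*2) + 4)/(3 - 16) - 18*1 = ((-3 + 2*4 + 10) + 4)/(-13) - 18 = ((-3 + 8 + 10) + 4)*(-1/13) - 18 = (15 + 4)*(-1/13) - 18 = 19*(-1/13) - 18 = -19/13 - 18 = -253/13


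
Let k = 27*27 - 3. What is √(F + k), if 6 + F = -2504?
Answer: 2*I*√446 ≈ 42.237*I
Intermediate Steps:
F = -2510 (F = -6 - 2504 = -2510)
k = 726 (k = 729 - 3 = 726)
√(F + k) = √(-2510 + 726) = √(-1784) = 2*I*√446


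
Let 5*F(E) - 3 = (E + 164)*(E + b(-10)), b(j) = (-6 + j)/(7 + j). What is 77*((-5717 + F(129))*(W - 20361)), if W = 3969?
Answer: -13603398424/5 ≈ -2.7207e+9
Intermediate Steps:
b(j) = (-6 + j)/(7 + j)
F(E) = 3/5 + (164 + E)*(16/3 + E)/5 (F(E) = 3/5 + ((E + 164)*(E + (-6 - 10)/(7 - 10)))/5 = 3/5 + ((164 + E)*(E - 16/(-3)))/5 = 3/5 + ((164 + E)*(E - 1/3*(-16)))/5 = 3/5 + ((164 + E)*(E + 16/3))/5 = 3/5 + ((164 + E)*(16/3 + E))/5 = 3/5 + (164 + E)*(16/3 + E)/5)
77*((-5717 + F(129))*(W - 20361)) = 77*((-5717 + (2633/15 + (1/5)*129**2 + (508/15)*129))*(3969 - 20361)) = 77*((-5717 + (2633/15 + (1/5)*16641 + 21844/5))*(-16392)) = 77*((-5717 + (2633/15 + 16641/5 + 21844/5))*(-16392)) = 77*((-5717 + 118088/15)*(-16392)) = 77*((32333/15)*(-16392)) = 77*(-176667512/5) = -13603398424/5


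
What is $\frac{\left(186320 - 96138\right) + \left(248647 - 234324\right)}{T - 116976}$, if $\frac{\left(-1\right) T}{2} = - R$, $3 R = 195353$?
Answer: $\frac{313515}{39778} \approx 7.8816$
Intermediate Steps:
$R = \frac{195353}{3}$ ($R = \frac{1}{3} \cdot 195353 = \frac{195353}{3} \approx 65118.0$)
$T = \frac{390706}{3}$ ($T = - 2 \left(\left(-1\right) \frac{195353}{3}\right) = \left(-2\right) \left(- \frac{195353}{3}\right) = \frac{390706}{3} \approx 1.3024 \cdot 10^{5}$)
$\frac{\left(186320 - 96138\right) + \left(248647 - 234324\right)}{T - 116976} = \frac{\left(186320 - 96138\right) + \left(248647 - 234324\right)}{\frac{390706}{3} - 116976} = \frac{90182 + \left(248647 - 234324\right)}{\frac{39778}{3}} = \left(90182 + 14323\right) \frac{3}{39778} = 104505 \cdot \frac{3}{39778} = \frac{313515}{39778}$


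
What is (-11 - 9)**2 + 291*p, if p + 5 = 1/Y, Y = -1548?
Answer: -544477/516 ≈ -1055.2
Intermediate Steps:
p = -7741/1548 (p = -5 + 1/(-1548) = -5 - 1/1548 = -7741/1548 ≈ -5.0006)
(-11 - 9)**2 + 291*p = (-11 - 9)**2 + 291*(-7741/1548) = (-20)**2 - 750877/516 = 400 - 750877/516 = -544477/516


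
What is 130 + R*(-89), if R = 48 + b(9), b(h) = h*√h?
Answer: -6545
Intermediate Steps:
b(h) = h^(3/2)
R = 75 (R = 48 + 9^(3/2) = 48 + 27 = 75)
130 + R*(-89) = 130 + 75*(-89) = 130 - 6675 = -6545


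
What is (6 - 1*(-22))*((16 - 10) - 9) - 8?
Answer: -92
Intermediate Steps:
(6 - 1*(-22))*((16 - 10) - 9) - 8 = (6 + 22)*(6 - 9) - 8 = 28*(-3) - 8 = -84 - 8 = -92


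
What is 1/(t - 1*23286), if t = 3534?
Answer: -1/19752 ≈ -5.0628e-5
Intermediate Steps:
1/(t - 1*23286) = 1/(3534 - 1*23286) = 1/(3534 - 23286) = 1/(-19752) = -1/19752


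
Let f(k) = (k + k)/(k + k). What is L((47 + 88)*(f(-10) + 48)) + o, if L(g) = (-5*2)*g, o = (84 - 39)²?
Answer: -64125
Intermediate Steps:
f(k) = 1 (f(k) = (2*k)/((2*k)) = (2*k)*(1/(2*k)) = 1)
o = 2025 (o = 45² = 2025)
L(g) = -10*g
L((47 + 88)*(f(-10) + 48)) + o = -10*(47 + 88)*(1 + 48) + 2025 = -1350*49 + 2025 = -10*6615 + 2025 = -66150 + 2025 = -64125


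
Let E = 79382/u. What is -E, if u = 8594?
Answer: -39691/4297 ≈ -9.2369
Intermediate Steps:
E = 39691/4297 (E = 79382/8594 = 79382*(1/8594) = 39691/4297 ≈ 9.2369)
-E = -1*39691/4297 = -39691/4297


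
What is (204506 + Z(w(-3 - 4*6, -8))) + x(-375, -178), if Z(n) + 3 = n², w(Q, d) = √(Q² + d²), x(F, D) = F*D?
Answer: 272046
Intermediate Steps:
x(F, D) = D*F
Z(n) = -3 + n²
(204506 + Z(w(-3 - 4*6, -8))) + x(-375, -178) = (204506 + (-3 + (√((-3 - 4*6)² + (-8)²))²)) - 178*(-375) = (204506 + (-3 + (√((-3 - 24)² + 64))²)) + 66750 = (204506 + (-3 + (√((-27)² + 64))²)) + 66750 = (204506 + (-3 + (√(729 + 64))²)) + 66750 = (204506 + (-3 + (√793)²)) + 66750 = (204506 + (-3 + 793)) + 66750 = (204506 + 790) + 66750 = 205296 + 66750 = 272046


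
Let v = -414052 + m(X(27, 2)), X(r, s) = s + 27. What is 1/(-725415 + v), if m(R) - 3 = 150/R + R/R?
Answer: -29/33044277 ≈ -8.7761e-7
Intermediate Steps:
X(r, s) = 27 + s
m(R) = 4 + 150/R (m(R) = 3 + (150/R + R/R) = 3 + (150/R + 1) = 3 + (1 + 150/R) = 4 + 150/R)
v = -12007242/29 (v = -414052 + (4 + 150/(27 + 2)) = -414052 + (4 + 150/29) = -414052 + 266/29 = -12007242/29 ≈ -4.1404e+5)
1/(-725415 + v) = 1/(-725415 - 12007242/29) = 1/(-33044277/29) = -29/33044277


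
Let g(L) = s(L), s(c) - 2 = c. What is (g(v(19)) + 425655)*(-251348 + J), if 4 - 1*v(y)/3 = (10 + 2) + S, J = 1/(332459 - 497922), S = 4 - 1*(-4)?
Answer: -17700565078747125/165463 ≈ -1.0698e+11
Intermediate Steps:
S = 8 (S = 4 + 4 = 8)
s(c) = 2 + c
J = -1/165463 (J = 1/(-165463) = -1/165463 ≈ -6.0436e-6)
v(y) = -48 (v(y) = 12 - 3*((10 + 2) + 8) = 12 - 3*(12 + 8) = 12 - 3*20 = 12 - 60 = -48)
g(L) = 2 + L
(g(v(19)) + 425655)*(-251348 + J) = ((2 - 48) + 425655)*(-251348 - 1/165463) = (-46 + 425655)*(-41588794125/165463) = 425609*(-41588794125/165463) = -17700565078747125/165463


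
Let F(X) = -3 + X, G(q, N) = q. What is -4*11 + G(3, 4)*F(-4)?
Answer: -65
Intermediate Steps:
-4*11 + G(3, 4)*F(-4) = -4*11 + 3*(-3 - 4) = -44 + 3*(-7) = -44 - 21 = -65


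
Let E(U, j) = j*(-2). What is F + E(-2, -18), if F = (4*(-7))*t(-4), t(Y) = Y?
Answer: 148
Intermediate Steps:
E(U, j) = -2*j
F = 112 (F = (4*(-7))*(-4) = -28*(-4) = 112)
F + E(-2, -18) = 112 - 2*(-18) = 112 + 36 = 148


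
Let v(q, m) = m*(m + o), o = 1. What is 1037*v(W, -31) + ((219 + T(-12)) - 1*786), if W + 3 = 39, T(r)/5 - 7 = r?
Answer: 963818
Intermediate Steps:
T(r) = 35 + 5*r
W = 36 (W = -3 + 39 = 36)
v(q, m) = m*(1 + m) (v(q, m) = m*(m + 1) = m*(1 + m))
1037*v(W, -31) + ((219 + T(-12)) - 1*786) = 1037*(-31*(1 - 31)) + ((219 + (35 + 5*(-12))) - 1*786) = 1037*(-31*(-30)) + ((219 + (35 - 60)) - 786) = 1037*930 + ((219 - 25) - 786) = 964410 + (194 - 786) = 964410 - 592 = 963818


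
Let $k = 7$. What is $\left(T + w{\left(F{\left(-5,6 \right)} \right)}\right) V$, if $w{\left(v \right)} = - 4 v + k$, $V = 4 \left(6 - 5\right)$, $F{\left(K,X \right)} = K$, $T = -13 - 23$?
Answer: $-36$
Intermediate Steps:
$T = -36$
$V = 4$ ($V = 4 \cdot 1 = 4$)
$w{\left(v \right)} = 7 - 4 v$ ($w{\left(v \right)} = - 4 v + 7 = 7 - 4 v$)
$\left(T + w{\left(F{\left(-5,6 \right)} \right)}\right) V = \left(-36 + \left(7 - -20\right)\right) 4 = \left(-36 + \left(7 + 20\right)\right) 4 = \left(-36 + 27\right) 4 = \left(-9\right) 4 = -36$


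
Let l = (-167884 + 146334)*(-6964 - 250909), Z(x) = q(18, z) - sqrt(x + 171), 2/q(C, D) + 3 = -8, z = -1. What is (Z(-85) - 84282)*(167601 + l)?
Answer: -5152223568575104/11 - 5557330751*sqrt(86) ≈ -4.6844e+14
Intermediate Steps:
q(C, D) = -2/11 (q(C, D) = 2/(-3 - 8) = 2/(-11) = 2*(-1/11) = -2/11)
Z(x) = -2/11 - sqrt(171 + x) (Z(x) = -2/11 - sqrt(x + 171) = -2/11 - sqrt(171 + x))
l = 5557163150 (l = -21550*(-257873) = 5557163150)
(Z(-85) - 84282)*(167601 + l) = ((-2/11 - sqrt(171 - 85)) - 84282)*(167601 + 5557163150) = ((-2/11 - sqrt(86)) - 84282)*5557330751 = (-927104/11 - sqrt(86))*5557330751 = -5152223568575104/11 - 5557330751*sqrt(86)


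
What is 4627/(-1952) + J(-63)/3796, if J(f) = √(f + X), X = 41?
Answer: -4627/1952 + I*√22/3796 ≈ -2.3704 + 0.0012356*I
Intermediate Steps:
J(f) = √(41 + f) (J(f) = √(f + 41) = √(41 + f))
4627/(-1952) + J(-63)/3796 = 4627/(-1952) + √(41 - 63)/3796 = 4627*(-1/1952) + √(-22)*(1/3796) = -4627/1952 + (I*√22)*(1/3796) = -4627/1952 + I*√22/3796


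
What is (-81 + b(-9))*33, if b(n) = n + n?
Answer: -3267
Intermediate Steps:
b(n) = 2*n
(-81 + b(-9))*33 = (-81 + 2*(-9))*33 = (-81 - 18)*33 = -99*33 = -3267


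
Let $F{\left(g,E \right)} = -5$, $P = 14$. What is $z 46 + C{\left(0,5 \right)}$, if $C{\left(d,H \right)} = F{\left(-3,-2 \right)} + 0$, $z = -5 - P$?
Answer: $-879$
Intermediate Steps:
$z = -19$ ($z = -5 - 14 = -19$)
$C{\left(d,H \right)} = -5$ ($C{\left(d,H \right)} = -5 + 0 = -5$)
$z 46 + C{\left(0,5 \right)} = \left(-19\right) 46 - 5 = -874 - 5 = -879$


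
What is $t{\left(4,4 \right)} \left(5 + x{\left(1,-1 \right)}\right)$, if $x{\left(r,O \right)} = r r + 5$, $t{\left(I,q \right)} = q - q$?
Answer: $0$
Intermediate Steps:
$t{\left(I,q \right)} = 0$
$x{\left(r,O \right)} = 5 + r^{2}$ ($x{\left(r,O \right)} = r^{2} + 5 = 5 + r^{2}$)
$t{\left(4,4 \right)} \left(5 + x{\left(1,-1 \right)}\right) = 0 \left(5 + \left(5 + 1^{2}\right)\right) = 0 \left(5 + \left(5 + 1\right)\right) = 0 \left(5 + 6\right) = 0 \cdot 11 = 0$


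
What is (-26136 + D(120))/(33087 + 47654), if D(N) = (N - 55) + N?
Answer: -25951/80741 ≈ -0.32141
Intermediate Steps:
D(N) = -55 + 2*N (D(N) = (-55 + N) + N = -55 + 2*N)
(-26136 + D(120))/(33087 + 47654) = (-26136 + (-55 + 2*120))/(33087 + 47654) = (-26136 + (-55 + 240))/80741 = (-26136 + 185)*(1/80741) = -25951*1/80741 = -25951/80741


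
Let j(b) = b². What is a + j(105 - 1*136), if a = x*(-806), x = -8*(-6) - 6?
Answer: -32891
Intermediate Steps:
x = 42 (x = 48 - 6 = 42)
a = -33852 (a = 42*(-806) = -33852)
a + j(105 - 1*136) = -33852 + (105 - 1*136)² = -33852 + (105 - 136)² = -33852 + (-31)² = -33852 + 961 = -32891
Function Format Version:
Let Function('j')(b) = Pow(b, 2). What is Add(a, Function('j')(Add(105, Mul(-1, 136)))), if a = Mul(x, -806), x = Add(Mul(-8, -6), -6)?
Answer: -32891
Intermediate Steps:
x = 42 (x = Add(48, -6) = 42)
a = -33852 (a = Mul(42, -806) = -33852)
Add(a, Function('j')(Add(105, Mul(-1, 136)))) = Add(-33852, Pow(Add(105, Mul(-1, 136)), 2)) = Add(-33852, Pow(Add(105, -136), 2)) = Add(-33852, Pow(-31, 2)) = Add(-33852, 961) = -32891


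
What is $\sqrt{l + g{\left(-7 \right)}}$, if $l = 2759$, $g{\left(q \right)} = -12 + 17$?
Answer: $2 \sqrt{691} \approx 52.574$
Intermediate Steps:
$g{\left(q \right)} = 5$
$\sqrt{l + g{\left(-7 \right)}} = \sqrt{2759 + 5} = \sqrt{2764} = 2 \sqrt{691}$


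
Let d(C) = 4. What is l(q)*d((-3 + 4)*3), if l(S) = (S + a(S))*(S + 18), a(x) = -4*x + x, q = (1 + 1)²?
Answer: -704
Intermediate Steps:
q = 4 (q = 2² = 4)
a(x) = -3*x
l(S) = -2*S*(18 + S) (l(S) = (S - 3*S)*(S + 18) = (-2*S)*(18 + S) = -2*S*(18 + S))
l(q)*d((-3 + 4)*3) = (2*4*(-18 - 1*4))*4 = (2*4*(-18 - 4))*4 = (2*4*(-22))*4 = -176*4 = -704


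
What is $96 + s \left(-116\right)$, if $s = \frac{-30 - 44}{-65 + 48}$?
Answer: $- \frac{6952}{17} \approx -408.94$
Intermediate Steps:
$s = \frac{74}{17}$ ($s = - \frac{74}{-17} = \left(-74\right) \left(- \frac{1}{17}\right) = \frac{74}{17} \approx 4.3529$)
$96 + s \left(-116\right) = 96 + \frac{74}{17} \left(-116\right) = 96 - \frac{8584}{17} = - \frac{6952}{17}$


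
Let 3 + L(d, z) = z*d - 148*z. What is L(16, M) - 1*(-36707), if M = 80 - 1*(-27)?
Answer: 22580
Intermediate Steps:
M = 107 (M = 80 + 27 = 107)
L(d, z) = -3 - 148*z + d*z (L(d, z) = -3 + (z*d - 148*z) = -3 + (d*z - 148*z) = -3 + (-148*z + d*z) = -3 - 148*z + d*z)
L(16, M) - 1*(-36707) = (-3 - 148*107 + 16*107) - 1*(-36707) = (-3 - 15836 + 1712) + 36707 = -14127 + 36707 = 22580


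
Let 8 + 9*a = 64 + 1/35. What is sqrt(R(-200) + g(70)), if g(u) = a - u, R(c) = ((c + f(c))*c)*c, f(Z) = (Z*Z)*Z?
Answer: I*sqrt(3528088200703115)/105 ≈ 5.6569e+5*I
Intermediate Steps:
f(Z) = Z**3 (f(Z) = Z**2*Z = Z**3)
a = 1961/315 (a = -8/9 + (64 + 1/35)/9 = -8/9 + (1/9)*(2241/35) = -8/9 + 249/35 = 1961/315 ≈ 6.2254)
R(c) = c**2*(c + c**3) (R(c) = ((c + c**3)*c)*c = (c*(c + c**3))*c = c**2*(c + c**3))
g(u) = 1961/315 - u
sqrt(R(-200) + g(70)) = sqrt(((-200)**3 + (-200)**5) + (1961/315 - 1*70)) = sqrt((-8000000 - 320000000000) + (1961/315 - 70)) = sqrt(-320008000000 - 20089/315) = sqrt(-100802520020089/315) = I*sqrt(3528088200703115)/105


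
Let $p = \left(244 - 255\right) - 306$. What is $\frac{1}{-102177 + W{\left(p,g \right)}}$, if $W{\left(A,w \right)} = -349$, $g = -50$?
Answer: $- \frac{1}{102526} \approx -9.7536 \cdot 10^{-6}$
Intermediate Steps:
$p = -317$ ($p = -11 - 306 = -317$)
$\frac{1}{-102177 + W{\left(p,g \right)}} = \frac{1}{-102177 - 349} = \frac{1}{-102526} = - \frac{1}{102526}$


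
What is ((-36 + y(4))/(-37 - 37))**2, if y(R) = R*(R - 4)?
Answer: 324/1369 ≈ 0.23667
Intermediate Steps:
y(R) = R*(-4 + R)
((-36 + y(4))/(-37 - 37))**2 = ((-36 + 4*(-4 + 4))/(-37 - 37))**2 = ((-36 + 4*0)/(-74))**2 = ((-36 + 0)*(-1/74))**2 = (-36*(-1/74))**2 = (18/37)**2 = 324/1369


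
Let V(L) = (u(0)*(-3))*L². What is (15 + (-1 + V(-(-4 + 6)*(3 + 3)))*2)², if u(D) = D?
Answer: 169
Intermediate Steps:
V(L) = 0 (V(L) = (0*(-3))*L² = 0*L² = 0)
(15 + (-1 + V(-(-4 + 6)*(3 + 3)))*2)² = (15 + (-1 + 0)*2)² = (15 - 1*2)² = (15 - 2)² = 13² = 169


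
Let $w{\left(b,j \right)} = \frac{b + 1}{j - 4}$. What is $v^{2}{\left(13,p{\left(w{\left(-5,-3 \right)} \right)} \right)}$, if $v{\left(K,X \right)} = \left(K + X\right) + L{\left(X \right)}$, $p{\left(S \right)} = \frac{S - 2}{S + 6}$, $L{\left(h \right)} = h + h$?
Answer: $\frac{80656}{529} \approx 152.47$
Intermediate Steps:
$L{\left(h \right)} = 2 h$
$w{\left(b,j \right)} = \frac{1 + b}{-4 + j}$
$p{\left(S \right)} = \frac{-2 + S}{6 + S}$
$v{\left(K,X \right)} = K + 3 X$ ($v{\left(K,X \right)} = \left(K + X\right) + 2 X = K + 3 X$)
$v^{2}{\left(13,p{\left(w{\left(-5,-3 \right)} \right)} \right)} = \left(13 + 3 \frac{-2 + \frac{1 - 5}{-4 - 3}}{6 + \frac{1 - 5}{-4 - 3}}\right)^{2} = \left(13 + 3 \frac{-2 + \frac{1}{-7} \left(-4\right)}{6 + \frac{1}{-7} \left(-4\right)}\right)^{2} = \left(13 + 3 \frac{-2 - - \frac{4}{7}}{6 - - \frac{4}{7}}\right)^{2} = \left(13 + 3 \frac{-2 + \frac{4}{7}}{6 + \frac{4}{7}}\right)^{2} = \left(13 + 3 \frac{1}{\frac{46}{7}} \left(- \frac{10}{7}\right)\right)^{2} = \left(13 + 3 \cdot \frac{7}{46} \left(- \frac{10}{7}\right)\right)^{2} = \left(13 + 3 \left(- \frac{5}{23}\right)\right)^{2} = \left(13 - \frac{15}{23}\right)^{2} = \left(\frac{284}{23}\right)^{2} = \frac{80656}{529}$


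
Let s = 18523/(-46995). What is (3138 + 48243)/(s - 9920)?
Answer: -2414650095/466208923 ≈ -5.1793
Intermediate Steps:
s = -18523/46995 (s = 18523*(-1/46995) = -18523/46995 ≈ -0.39415)
(3138 + 48243)/(s - 9920) = (3138 + 48243)/(-18523/46995 - 9920) = 51381/(-466208923/46995) = 51381*(-46995/466208923) = -2414650095/466208923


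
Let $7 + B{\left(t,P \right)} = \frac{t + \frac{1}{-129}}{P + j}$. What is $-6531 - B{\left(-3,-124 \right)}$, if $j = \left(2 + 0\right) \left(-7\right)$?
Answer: $- \frac{58070318}{8901} \approx -6524.0$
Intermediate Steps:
$j = -14$ ($j = 2 \left(-7\right) = -14$)
$B{\left(t,P \right)} = -7 + \frac{- \frac{1}{129} + t}{-14 + P}$ ($B{\left(t,P \right)} = -7 + \frac{t + \frac{1}{-129}}{P - 14} = -7 + \frac{t - \frac{1}{129}}{-14 + P} = -7 + \frac{- \frac{1}{129} + t}{-14 + P}$)
$-6531 - B{\left(-3,-124 \right)} = -6531 - \frac{\frac{12641}{129} - 3 - -868}{-14 - 124} = -6531 - \frac{\frac{12641}{129} - 3 + 868}{-138} = -6531 - \left(- \frac{1}{138}\right) \frac{124226}{129} = -6531 - - \frac{62113}{8901} = -6531 + \frac{62113}{8901} = - \frac{58070318}{8901}$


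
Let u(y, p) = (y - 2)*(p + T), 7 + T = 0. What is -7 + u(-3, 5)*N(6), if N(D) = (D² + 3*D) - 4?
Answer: 493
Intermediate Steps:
T = -7 (T = -7 + 0 = -7)
u(y, p) = (-7 + p)*(-2 + y) (u(y, p) = (y - 2)*(p - 7) = (-2 + y)*(-7 + p) = (-7 + p)*(-2 + y))
N(D) = -4 + D² + 3*D
-7 + u(-3, 5)*N(6) = -7 + (14 - 7*(-3) - 2*5 + 5*(-3))*(-4 + 6² + 3*6) = -7 + (14 + 21 - 10 - 15)*(-4 + 36 + 18) = -7 + 10*50 = -7 + 500 = 493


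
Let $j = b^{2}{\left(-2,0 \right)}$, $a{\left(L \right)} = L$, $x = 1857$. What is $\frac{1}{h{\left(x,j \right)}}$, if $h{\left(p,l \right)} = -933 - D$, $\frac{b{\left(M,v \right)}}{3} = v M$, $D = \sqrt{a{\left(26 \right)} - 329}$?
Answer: $\frac{i}{\sqrt{303} - 933 i} \approx -0.0010714 + 1.999 \cdot 10^{-5} i$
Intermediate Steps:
$D = i \sqrt{303}$ ($D = \sqrt{26 - 329} = \sqrt{-303} = i \sqrt{303} \approx 17.407 i$)
$b{\left(M,v \right)} = 3 M v$ ($b{\left(M,v \right)} = 3 v M = 3 M v$)
$j = 0$ ($j = \left(3 \left(-2\right) 0\right)^{2} = 0^{2} = 0$)
$h{\left(p,l \right)} = -933 - i \sqrt{303}$
$\frac{1}{h{\left(x,j \right)}} = \frac{1}{-933 - i \sqrt{303}}$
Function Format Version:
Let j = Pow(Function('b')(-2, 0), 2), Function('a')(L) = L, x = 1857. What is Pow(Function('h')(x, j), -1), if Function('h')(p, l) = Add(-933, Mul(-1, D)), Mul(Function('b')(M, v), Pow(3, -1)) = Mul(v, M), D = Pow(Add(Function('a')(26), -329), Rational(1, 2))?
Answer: Mul(I, Pow(Add(Pow(303, Rational(1, 2)), Mul(-933, I)), -1)) ≈ Add(-0.0010714, Mul(1.9990e-5, I))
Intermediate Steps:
D = Mul(I, Pow(303, Rational(1, 2))) (D = Pow(Add(26, -329), Rational(1, 2)) = Pow(-303, Rational(1, 2)) = Mul(I, Pow(303, Rational(1, 2))) ≈ Mul(17.407, I))
Function('b')(M, v) = Mul(3, M, v) (Function('b')(M, v) = Mul(3, Mul(v, M)) = Mul(3, Mul(M, v)) = Mul(3, M, v))
j = 0 (j = Pow(Mul(3, -2, 0), 2) = Pow(0, 2) = 0)
Function('h')(p, l) = Add(-933, Mul(-1, I, Pow(303, Rational(1, 2)))) (Function('h')(p, l) = Add(-933, Mul(-1, Mul(I, Pow(303, Rational(1, 2))))) = Add(-933, Mul(-1, I, Pow(303, Rational(1, 2)))))
Pow(Function('h')(x, j), -1) = Pow(Add(-933, Mul(-1, I, Pow(303, Rational(1, 2)))), -1)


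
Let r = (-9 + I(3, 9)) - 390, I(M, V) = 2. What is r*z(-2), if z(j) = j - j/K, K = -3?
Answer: 3176/3 ≈ 1058.7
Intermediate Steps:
r = -397 (r = (-9 + 2) - 390 = -7 - 390 = -397)
z(j) = 4*j/3 (z(j) = j - j/(-3) = j - j*(-1)/3 = j - (-1)*j/3 = j + j/3 = 4*j/3)
r*z(-2) = -1588*(-2)/3 = -397*(-8/3) = 3176/3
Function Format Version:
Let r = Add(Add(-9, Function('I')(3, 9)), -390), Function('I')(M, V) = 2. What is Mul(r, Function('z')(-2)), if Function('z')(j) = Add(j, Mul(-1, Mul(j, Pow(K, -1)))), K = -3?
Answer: Rational(3176, 3) ≈ 1058.7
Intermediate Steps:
r = -397 (r = Add(Add(-9, 2), -390) = Add(-7, -390) = -397)
Function('z')(j) = Mul(Rational(4, 3), j) (Function('z')(j) = Add(j, Mul(-1, Mul(j, Pow(-3, -1)))) = Add(j, Mul(-1, Mul(j, Rational(-1, 3)))) = Add(j, Mul(-1, Mul(Rational(-1, 3), j))) = Add(j, Mul(Rational(1, 3), j)) = Mul(Rational(4, 3), j))
Mul(r, Function('z')(-2)) = Mul(-397, Mul(Rational(4, 3), -2)) = Mul(-397, Rational(-8, 3)) = Rational(3176, 3)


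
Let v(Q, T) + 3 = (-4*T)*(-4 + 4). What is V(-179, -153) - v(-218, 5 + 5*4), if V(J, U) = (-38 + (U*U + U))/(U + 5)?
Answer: -11387/74 ≈ -153.88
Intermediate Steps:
V(J, U) = (-38 + U + U**2)/(5 + U) (V(J, U) = (-38 + (U**2 + U))/(5 + U) = (-38 + (U + U**2))/(5 + U) = (-38 + U + U**2)/(5 + U))
v(Q, T) = -3 (v(Q, T) = -3 + (-4*T)*(-4 + 4) = -3 - 4*T*0 = -3 + 0 = -3)
V(-179, -153) - v(-218, 5 + 5*4) = (-38 - 153 + (-153)**2)/(5 - 153) - 1*(-3) = (-38 - 153 + 23409)/(-148) + 3 = -1/148*23218 + 3 = -11609/74 + 3 = -11387/74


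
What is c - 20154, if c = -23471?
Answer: -43625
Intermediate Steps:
c - 20154 = -23471 - 20154 = -43625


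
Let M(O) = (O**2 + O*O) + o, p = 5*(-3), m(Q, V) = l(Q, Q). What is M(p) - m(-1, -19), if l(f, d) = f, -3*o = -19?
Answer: 1372/3 ≈ 457.33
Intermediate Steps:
o = 19/3 (o = -1/3*(-19) = 19/3 ≈ 6.3333)
m(Q, V) = Q
p = -15
M(O) = 19/3 + 2*O**2 (M(O) = (O**2 + O*O) + 19/3 = (O**2 + O**2) + 19/3 = 2*O**2 + 19/3 = 19/3 + 2*O**2)
M(p) - m(-1, -19) = (19/3 + 2*(-15)**2) - 1*(-1) = (19/3 + 2*225) + 1 = (19/3 + 450) + 1 = 1369/3 + 1 = 1372/3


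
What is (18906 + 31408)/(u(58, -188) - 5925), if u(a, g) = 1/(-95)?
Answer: -2389915/281438 ≈ -8.4918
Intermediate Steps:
u(a, g) = -1/95
(18906 + 31408)/(u(58, -188) - 5925) = (18906 + 31408)/(-1/95 - 5925) = 50314/(-562876/95) = 50314*(-95/562876) = -2389915/281438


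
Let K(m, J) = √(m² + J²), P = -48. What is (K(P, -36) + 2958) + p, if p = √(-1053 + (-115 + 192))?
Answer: 3018 + 4*I*√61 ≈ 3018.0 + 31.241*I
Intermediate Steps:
p = 4*I*√61 (p = √(-1053 + 77) = √(-976) = 4*I*√61 ≈ 31.241*I)
K(m, J) = √(J² + m²)
(K(P, -36) + 2958) + p = (√((-36)² + (-48)²) + 2958) + 4*I*√61 = (√(1296 + 2304) + 2958) + 4*I*√61 = (√3600 + 2958) + 4*I*√61 = (60 + 2958) + 4*I*√61 = 3018 + 4*I*√61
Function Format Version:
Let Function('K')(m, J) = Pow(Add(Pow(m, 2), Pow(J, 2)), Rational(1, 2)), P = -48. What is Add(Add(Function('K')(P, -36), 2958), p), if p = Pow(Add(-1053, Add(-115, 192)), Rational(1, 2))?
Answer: Add(3018, Mul(4, I, Pow(61, Rational(1, 2)))) ≈ Add(3018.0, Mul(31.241, I))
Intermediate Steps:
p = Mul(4, I, Pow(61, Rational(1, 2))) (p = Pow(Add(-1053, 77), Rational(1, 2)) = Pow(-976, Rational(1, 2)) = Mul(4, I, Pow(61, Rational(1, 2))) ≈ Mul(31.241, I))
Function('K')(m, J) = Pow(Add(Pow(J, 2), Pow(m, 2)), Rational(1, 2))
Add(Add(Function('K')(P, -36), 2958), p) = Add(Add(Pow(Add(Pow(-36, 2), Pow(-48, 2)), Rational(1, 2)), 2958), Mul(4, I, Pow(61, Rational(1, 2)))) = Add(Add(Pow(Add(1296, 2304), Rational(1, 2)), 2958), Mul(4, I, Pow(61, Rational(1, 2)))) = Add(Add(Pow(3600, Rational(1, 2)), 2958), Mul(4, I, Pow(61, Rational(1, 2)))) = Add(Add(60, 2958), Mul(4, I, Pow(61, Rational(1, 2)))) = Add(3018, Mul(4, I, Pow(61, Rational(1, 2))))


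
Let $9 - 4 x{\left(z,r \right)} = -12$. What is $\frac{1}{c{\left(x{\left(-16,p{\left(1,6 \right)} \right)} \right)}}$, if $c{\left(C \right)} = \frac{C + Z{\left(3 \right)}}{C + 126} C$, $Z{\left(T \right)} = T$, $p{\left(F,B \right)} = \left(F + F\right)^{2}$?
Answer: $\frac{100}{33} \approx 3.0303$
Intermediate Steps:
$p{\left(F,B \right)} = 4 F^{2}$ ($p{\left(F,B \right)} = \left(2 F\right)^{2} = 4 F^{2}$)
$x{\left(z,r \right)} = \frac{21}{4}$ ($x{\left(z,r \right)} = \frac{9}{4} - -3 = \frac{9}{4} + 3 = \frac{21}{4}$)
$c{\left(C \right)} = \frac{C \left(3 + C\right)}{126 + C}$ ($c{\left(C \right)} = \frac{C + 3}{C + 126} C = \frac{3 + C}{126 + C} C = \frac{C \left(3 + C\right)}{126 + C}$)
$\frac{1}{c{\left(x{\left(-16,p{\left(1,6 \right)} \right)} \right)}} = \frac{1}{\frac{21}{4} \frac{1}{126 + \frac{21}{4}} \left(3 + \frac{21}{4}\right)} = \frac{1}{\frac{21}{4} \frac{1}{\frac{525}{4}} \cdot \frac{33}{4}} = \frac{1}{\frac{21}{4} \cdot \frac{4}{525} \cdot \frac{33}{4}} = \frac{1}{\frac{33}{100}} = \frac{100}{33}$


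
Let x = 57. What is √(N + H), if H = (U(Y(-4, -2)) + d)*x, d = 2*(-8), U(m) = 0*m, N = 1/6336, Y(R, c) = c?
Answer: I*√63562741/264 ≈ 30.199*I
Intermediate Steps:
N = 1/6336 ≈ 0.00015783
U(m) = 0
d = -16
H = -912 (H = (0 - 16)*57 = -16*57 = -912)
√(N + H) = √(1/6336 - 912) = √(-5778431/6336) = I*√63562741/264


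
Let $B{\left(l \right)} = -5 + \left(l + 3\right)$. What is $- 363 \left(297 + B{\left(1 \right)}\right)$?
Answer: $-107448$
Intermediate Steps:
$B{\left(l \right)} = -2 + l$ ($B{\left(l \right)} = -5 + \left(3 + l\right) = -2 + l$)
$- 363 \left(297 + B{\left(1 \right)}\right) = - 363 \left(297 + \left(-2 + 1\right)\right) = - 363 \left(297 - 1\right) = \left(-363\right) 296 = -107448$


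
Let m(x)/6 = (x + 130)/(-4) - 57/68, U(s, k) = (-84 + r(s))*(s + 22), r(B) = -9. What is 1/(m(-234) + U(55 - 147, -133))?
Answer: 34/226473 ≈ 0.00015013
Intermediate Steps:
U(s, k) = -2046 - 93*s (U(s, k) = (-84 - 9)*(s + 22) = -93*(22 + s) = -2046 - 93*s)
m(x) = -6801/34 - 3*x/2 (m(x) = 6*((x + 130)/(-4) - 57/68) = 6*((130 + x)*(-¼) - 57*1/68) = 6*((-65/2 - x/4) - 57/68) = 6*(-2267/68 - x/4) = -6801/34 - 3*x/2)
1/(m(-234) + U(55 - 147, -133)) = 1/((-6801/34 - 3/2*(-234)) + (-2046 - 93*(55 - 147))) = 1/((-6801/34 + 351) + (-2046 - 93*(-92))) = 1/(5133/34 + (-2046 + 8556)) = 1/(5133/34 + 6510) = 1/(226473/34) = 34/226473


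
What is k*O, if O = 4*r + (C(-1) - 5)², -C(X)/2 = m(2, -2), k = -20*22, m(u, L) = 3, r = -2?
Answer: -49720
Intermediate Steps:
k = -440
C(X) = -6 (C(X) = -2*3 = -6)
O = 113 (O = 4*(-2) + (-6 - 5)² = -8 + (-11)² = -8 + 121 = 113)
k*O = -440*113 = -49720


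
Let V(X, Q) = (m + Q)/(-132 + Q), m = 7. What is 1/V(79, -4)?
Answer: -136/3 ≈ -45.333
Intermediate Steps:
V(X, Q) = (7 + Q)/(-132 + Q)
1/V(79, -4) = 1/((7 - 4)/(-132 - 4)) = 1/(3/(-136)) = 1/(-1/136*3) = 1/(-3/136) = -136/3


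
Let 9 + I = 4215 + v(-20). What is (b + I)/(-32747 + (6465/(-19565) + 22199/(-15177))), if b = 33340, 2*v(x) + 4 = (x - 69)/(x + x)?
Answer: -178377132852009/155589780679600 ≈ -1.1465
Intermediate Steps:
v(x) = -2 + (-69 + x)/(4*x) (v(x) = -2 + ((x - 69)/(x + x))/2 = -2 + ((-69 + x)/((2*x)))/2 = -2 + ((-69 + x)*(1/(2*x)))/2 = -2 + ((-69 + x)/(2*x))/2 = -2 + (-69 + x)/(4*x))
I = 336409/80 (I = -9 + (4215 + (¼)*(-69 - 7*(-20))/(-20)) = -9 + (4215 + (¼)*(-1/20)*(-69 + 140)) = -9 + (4215 + (¼)*(-1/20)*71) = -9 + (4215 - 71/80) = -9 + 337129/80 = 336409/80 ≈ 4205.1)
(b + I)/(-32747 + (6465/(-19565) + 22199/(-15177))) = (33340 + 336409/80)/(-32747 + (6465/(-19565) + 22199/(-15177))) = 3003609/(80*(-32747 + (6465*(-1/19565) + 22199*(-1/15177)))) = 3003609/(80*(-32747 + (-1293/3913 - 22199/15177))) = 3003609/(80*(-32747 - 106488548/59387601)) = 3003609/(80*(-1944872258495/59387601)) = (3003609/80)*(-59387601/1944872258495) = -178377132852009/155589780679600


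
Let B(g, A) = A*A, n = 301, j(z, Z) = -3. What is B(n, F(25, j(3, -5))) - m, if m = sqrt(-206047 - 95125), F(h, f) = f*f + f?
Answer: 36 - 2*I*sqrt(75293) ≈ 36.0 - 548.79*I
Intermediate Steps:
F(h, f) = f + f**2 (F(h, f) = f**2 + f = f + f**2)
B(g, A) = A**2
m = 2*I*sqrt(75293) (m = sqrt(-301172) = 2*I*sqrt(75293) ≈ 548.79*I)
B(n, F(25, j(3, -5))) - m = (-3*(1 - 3))**2 - 2*I*sqrt(75293) = (-3*(-2))**2 - 2*I*sqrt(75293) = 6**2 - 2*I*sqrt(75293) = 36 - 2*I*sqrt(75293)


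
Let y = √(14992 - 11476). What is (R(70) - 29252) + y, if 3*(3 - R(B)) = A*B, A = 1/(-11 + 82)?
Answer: -6230107/213 + 2*√879 ≈ -29190.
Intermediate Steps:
y = 2*√879 (y = √3516 = 2*√879 ≈ 59.296)
A = 1/71 ≈ 0.014085
R(B) = 3 - B/213
(R(70) - 29252) + y = ((3 - 1/213*70) - 29252) + 2*√879 = ((3 - 70/213) - 29252) + 2*√879 = (569/213 - 29252) + 2*√879 = -6230107/213 + 2*√879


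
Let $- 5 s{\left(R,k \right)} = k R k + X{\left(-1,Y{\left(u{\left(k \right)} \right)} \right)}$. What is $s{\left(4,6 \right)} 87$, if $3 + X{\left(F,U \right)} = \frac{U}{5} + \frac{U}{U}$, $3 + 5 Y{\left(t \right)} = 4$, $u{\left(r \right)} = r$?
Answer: $- \frac{308937}{125} \approx -2471.5$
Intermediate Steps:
$Y{\left(t \right)} = \frac{1}{5}$ ($Y{\left(t \right)} = - \frac{3}{5} + \frac{1}{5} \cdot 4 = - \frac{3}{5} + \frac{4}{5} = \frac{1}{5}$)
$X{\left(F,U \right)} = -2 + \frac{U}{5}$ ($X{\left(F,U \right)} = -3 + \left(\frac{U}{5} + \frac{U}{U}\right) = -3 + \left(U \frac{1}{5} + 1\right) = -3 + \left(\frac{U}{5} + 1\right) = -3 + \left(1 + \frac{U}{5}\right) = -2 + \frac{U}{5}$)
$s{\left(R,k \right)} = \frac{49}{125} - \frac{R k^{2}}{5}$ ($s{\left(R,k \right)} = - \frac{k R k + \left(-2 + \frac{1}{5} \cdot \frac{1}{5}\right)}{5} = - \frac{R k k + \left(-2 + \frac{1}{25}\right)}{5} = - \frac{R k^{2} - \frac{49}{25}}{5} = - \frac{- \frac{49}{25} + R k^{2}}{5} = \frac{49}{125} - \frac{R k^{2}}{5}$)
$s{\left(4,6 \right)} 87 = \left(\frac{49}{125} - \frac{4 \cdot 6^{2}}{5}\right) 87 = \left(\frac{49}{125} - \frac{4}{5} \cdot 36\right) 87 = \left(\frac{49}{125} - \frac{144}{5}\right) 87 = \left(- \frac{3551}{125}\right) 87 = - \frac{308937}{125}$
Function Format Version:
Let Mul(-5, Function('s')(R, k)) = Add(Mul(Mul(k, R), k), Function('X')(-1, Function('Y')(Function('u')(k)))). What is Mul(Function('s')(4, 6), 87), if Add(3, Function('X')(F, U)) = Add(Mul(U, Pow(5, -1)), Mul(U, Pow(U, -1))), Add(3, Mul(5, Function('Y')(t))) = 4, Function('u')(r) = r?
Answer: Rational(-308937, 125) ≈ -2471.5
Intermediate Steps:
Function('Y')(t) = Rational(1, 5) (Function('Y')(t) = Add(Rational(-3, 5), Mul(Rational(1, 5), 4)) = Add(Rational(-3, 5), Rational(4, 5)) = Rational(1, 5))
Function('X')(F, U) = Add(-2, Mul(Rational(1, 5), U)) (Function('X')(F, U) = Add(-3, Add(Mul(U, Pow(5, -1)), Mul(U, Pow(U, -1)))) = Add(-3, Add(Mul(U, Rational(1, 5)), 1)) = Add(-3, Add(Mul(Rational(1, 5), U), 1)) = Add(-3, Add(1, Mul(Rational(1, 5), U))) = Add(-2, Mul(Rational(1, 5), U)))
Function('s')(R, k) = Add(Rational(49, 125), Mul(Rational(-1, 5), R, Pow(k, 2))) (Function('s')(R, k) = Mul(Rational(-1, 5), Add(Mul(Mul(k, R), k), Add(-2, Mul(Rational(1, 5), Rational(1, 5))))) = Mul(Rational(-1, 5), Add(Mul(Mul(R, k), k), Add(-2, Rational(1, 25)))) = Mul(Rational(-1, 5), Add(Mul(R, Pow(k, 2)), Rational(-49, 25))) = Mul(Rational(-1, 5), Add(Rational(-49, 25), Mul(R, Pow(k, 2)))) = Add(Rational(49, 125), Mul(Rational(-1, 5), R, Pow(k, 2))))
Mul(Function('s')(4, 6), 87) = Mul(Add(Rational(49, 125), Mul(Rational(-1, 5), 4, Pow(6, 2))), 87) = Mul(Add(Rational(49, 125), Mul(Rational(-1, 5), 4, 36)), 87) = Mul(Add(Rational(49, 125), Rational(-144, 5)), 87) = Mul(Rational(-3551, 125), 87) = Rational(-308937, 125)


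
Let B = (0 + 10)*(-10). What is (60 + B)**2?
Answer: 1600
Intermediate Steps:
B = -100 (B = 10*(-10) = -100)
(60 + B)**2 = (60 - 100)**2 = (-40)**2 = 1600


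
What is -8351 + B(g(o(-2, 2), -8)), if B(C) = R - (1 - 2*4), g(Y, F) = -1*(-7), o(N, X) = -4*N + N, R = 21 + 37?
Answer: -8286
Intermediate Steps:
R = 58
o(N, X) = -3*N
g(Y, F) = 7
B(C) = 65 (B(C) = 58 - (1 - 2*4) = 58 - (1 - 8) = 58 - 1*(-7) = 58 + 7 = 65)
-8351 + B(g(o(-2, 2), -8)) = -8351 + 65 = -8286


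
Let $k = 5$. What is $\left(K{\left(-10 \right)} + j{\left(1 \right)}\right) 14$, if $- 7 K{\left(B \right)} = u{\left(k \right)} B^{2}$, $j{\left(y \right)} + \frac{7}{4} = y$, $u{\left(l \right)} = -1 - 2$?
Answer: $\frac{1179}{2} \approx 589.5$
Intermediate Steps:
$u{\left(l \right)} = -3$ ($u{\left(l \right)} = -1 - 2 = -3$)
$j{\left(y \right)} = - \frac{7}{4} + y$
$K{\left(B \right)} = \frac{3 B^{2}}{7}$ ($K{\left(B \right)} = - \frac{\left(-3\right) B^{2}}{7} = \frac{3 B^{2}}{7}$)
$\left(K{\left(-10 \right)} + j{\left(1 \right)}\right) 14 = \left(\frac{3 \left(-10\right)^{2}}{7} + \left(- \frac{7}{4} + 1\right)\right) 14 = \left(\frac{3}{7} \cdot 100 - \frac{3}{4}\right) 14 = \left(\frac{300}{7} - \frac{3}{4}\right) 14 = \frac{1179}{28} \cdot 14 = \frac{1179}{2}$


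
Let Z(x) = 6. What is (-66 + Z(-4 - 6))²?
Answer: 3600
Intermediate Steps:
(-66 + Z(-4 - 6))² = (-66 + 6)² = (-60)² = 3600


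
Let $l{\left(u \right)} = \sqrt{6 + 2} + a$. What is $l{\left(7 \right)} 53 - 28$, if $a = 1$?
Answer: $25 + 106 \sqrt{2} \approx 174.91$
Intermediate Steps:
$l{\left(u \right)} = 1 + 2 \sqrt{2}$ ($l{\left(u \right)} = \sqrt{6 + 2} + 1 = \sqrt{8} + 1 = 2 \sqrt{2} + 1 = 1 + 2 \sqrt{2}$)
$l{\left(7 \right)} 53 - 28 = \left(1 + 2 \sqrt{2}\right) 53 - 28 = \left(53 + 106 \sqrt{2}\right) - 28 = 25 + 106 \sqrt{2}$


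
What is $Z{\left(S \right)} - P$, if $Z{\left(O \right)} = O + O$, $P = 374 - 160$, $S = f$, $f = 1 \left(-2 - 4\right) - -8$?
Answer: $-210$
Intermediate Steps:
$f = 2$ ($f = 1 \left(-6\right) + 8 = -6 + 8 = 2$)
$S = 2$
$P = 214$ ($P = 374 - 160 = 214$)
$Z{\left(O \right)} = 2 O$
$Z{\left(S \right)} - P = 2 \cdot 2 - 214 = 4 - 214 = -210$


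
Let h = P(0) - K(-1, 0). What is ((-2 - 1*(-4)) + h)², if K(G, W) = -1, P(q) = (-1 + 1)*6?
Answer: 9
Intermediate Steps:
P(q) = 0 (P(q) = 0*6 = 0)
h = 1 (h = 0 - 1*(-1) = 0 + 1 = 1)
((-2 - 1*(-4)) + h)² = ((-2 - 1*(-4)) + 1)² = ((-2 + 4) + 1)² = (2 + 1)² = 3² = 9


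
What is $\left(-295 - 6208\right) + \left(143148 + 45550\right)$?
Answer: $182195$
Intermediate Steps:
$\left(-295 - 6208\right) + \left(143148 + 45550\right) = \left(-295 - 6208\right) + 188698 = -6503 + 188698 = 182195$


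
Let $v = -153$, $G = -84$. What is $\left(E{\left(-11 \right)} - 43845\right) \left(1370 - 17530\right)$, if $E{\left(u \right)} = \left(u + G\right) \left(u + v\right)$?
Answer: $456762400$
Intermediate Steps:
$E{\left(u \right)} = \left(-153 + u\right) \left(-84 + u\right)$ ($E{\left(u \right)} = \left(u - 84\right) \left(u - 153\right) = \left(-84 + u\right) \left(-153 + u\right) = \left(-153 + u\right) \left(-84 + u\right)$)
$\left(E{\left(-11 \right)} - 43845\right) \left(1370 - 17530\right) = \left(\left(12852 + \left(-11\right)^{2} - -2607\right) - 43845\right) \left(1370 - 17530\right) = \left(\left(12852 + 121 + 2607\right) - 43845\right) \left(-16160\right) = \left(15580 - 43845\right) \left(-16160\right) = \left(-28265\right) \left(-16160\right) = 456762400$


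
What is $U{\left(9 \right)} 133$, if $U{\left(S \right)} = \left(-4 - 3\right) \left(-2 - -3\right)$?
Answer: $-931$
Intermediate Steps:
$U{\left(S \right)} = -7$ ($U{\left(S \right)} = - 7 \left(-2 + 3\right) = \left(-7\right) 1 = -7$)
$U{\left(9 \right)} 133 = \left(-7\right) 133 = -931$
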